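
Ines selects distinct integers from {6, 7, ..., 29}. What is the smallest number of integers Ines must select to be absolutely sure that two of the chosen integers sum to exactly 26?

18

Group the elements by complementary pair {x, 26−x}: {6,20}, {7,19}, {8,18}, …, giving 7 two-element pairs, the single value 13 (it cannot pair with itself since the integers are distinct), and 9 integers whose partner 26−x falls outside [6,29].
Treating each of those 17 groups as a pigeonhole, one can pick one integer per group — 17 integers — with no two summing to 26.
The 18th integer lands in an occupied pair, forcing a sum of 26.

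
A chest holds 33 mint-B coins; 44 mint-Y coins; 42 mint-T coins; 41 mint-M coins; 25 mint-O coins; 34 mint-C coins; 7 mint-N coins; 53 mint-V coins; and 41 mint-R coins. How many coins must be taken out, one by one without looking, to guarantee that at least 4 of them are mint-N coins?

317

In the worst case for collecting mint-N coins, every non-mint-N coin comes out first.
There are 33 + 44 + 42 + 41 + 25 + 34 + 53 + 41 = 313 non-mint-N coins altogether.
After those, each further coin must be mint-N, so 313 + 4 = 317 draws guarantee 4 mint-N coins.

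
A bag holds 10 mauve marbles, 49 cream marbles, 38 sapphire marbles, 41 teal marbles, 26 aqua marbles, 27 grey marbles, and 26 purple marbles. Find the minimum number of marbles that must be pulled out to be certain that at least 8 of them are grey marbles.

198

In the worst case for collecting grey marbles, every non-grey marble comes out first.
There are 10 + 49 + 38 + 41 + 26 + 26 = 190 non-grey marbles altogether.
After those, each further marble must be grey, so 190 + 8 = 198 draws guarantee 8 grey marbles.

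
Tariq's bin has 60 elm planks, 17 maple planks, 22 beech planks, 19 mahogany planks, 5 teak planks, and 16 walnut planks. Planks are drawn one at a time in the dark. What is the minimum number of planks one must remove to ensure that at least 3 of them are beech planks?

In the worst case for collecting beech planks, every non-beech plank comes out first.
There are 60 + 17 + 19 + 5 + 16 = 117 non-beech planks altogether.
After those, each further plank must be beech, so 117 + 3 = 120 draws guarantee 3 beech planks.

120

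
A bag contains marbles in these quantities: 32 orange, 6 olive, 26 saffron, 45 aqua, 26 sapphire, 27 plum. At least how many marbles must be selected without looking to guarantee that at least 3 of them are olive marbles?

In the worst case for collecting olive marbles, every non-olive marble comes out first.
There are 32 + 26 + 45 + 26 + 27 = 156 non-olive marbles altogether.
After those, each further marble must be olive, so 156 + 3 = 159 draws guarantee 3 olive marbles.

159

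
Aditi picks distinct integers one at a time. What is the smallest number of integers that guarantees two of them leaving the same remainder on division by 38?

The 38 residue classes mod 38 are the pigeonholes.
With 38 integers one could put 1 in each residue class and have no class reach 2.
The 39th integer pushes some class to 2, so 38·1 + 1 = 39.

39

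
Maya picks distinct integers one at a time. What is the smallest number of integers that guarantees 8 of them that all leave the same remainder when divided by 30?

The 30 residue classes mod 30 are the pigeonholes.
With 210 integers one could put 7 in each residue class and have no class reach 8.
The 211th integer pushes some class to 8, so 30·7 + 1 = 211.

211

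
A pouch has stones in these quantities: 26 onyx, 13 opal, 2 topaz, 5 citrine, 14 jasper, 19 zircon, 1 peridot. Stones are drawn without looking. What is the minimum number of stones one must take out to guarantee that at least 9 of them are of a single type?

41

Put each drawn stone into a box by type. The largest draw with every box below 9 takes min(count, 8) from each type; types with fewer than 8 contribute all they have.
Σ min(cᵢ, 8) = 8 + 8 + 2 + 5 + 8 + 8 + 1 = 40.
Draw number 40 + 1 = 41 must push one box to 9.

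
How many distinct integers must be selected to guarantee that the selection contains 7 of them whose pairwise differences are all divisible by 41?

247

Integers whose pairwise differences are multiples of 41 are exactly those sharing a remainder mod 41. Pigeonhole: the 41 residue classes mod 41 are the pigeonholes.
With 246 integers one could put 6 in each residue class and have no class reach 7.
The 247th integer pushes some class to 7, so 41·6 + 1 = 247.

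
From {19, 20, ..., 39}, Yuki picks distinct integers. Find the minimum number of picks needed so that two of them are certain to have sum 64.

Two chosen integers sum to 64 exactly when both halves of some pair {x, 64−x} with 25 ≤ x ≤ 64−x ≤ 39 are chosen — 7 such pairs.
The remaining 7 elements (those with no distinct partner in range) can never complete a 64-sum, so the worst case takes all of them and one from each pair: 7 + 7 = 14.
Pigeonhole: the 15th integer has to be the second member of some pair, so 14 + 1 = 15.

15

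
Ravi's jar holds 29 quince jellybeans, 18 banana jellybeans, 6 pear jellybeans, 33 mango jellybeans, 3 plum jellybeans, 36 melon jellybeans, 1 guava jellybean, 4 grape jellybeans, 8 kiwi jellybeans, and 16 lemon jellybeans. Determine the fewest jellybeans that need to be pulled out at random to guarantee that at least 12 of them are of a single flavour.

78

By the pigeonhole principle, put each drawn jellybean into a box by flavour. The largest draw with every box below 12 takes min(count, 11) from each flavour; flavours with fewer than 11 contribute all they have.
Σ min(cᵢ, 11) = 11 + 11 + 6 + 11 + 3 + 11 + 1 + 4 + 8 + 11 = 77.
Draw number 77 + 1 = 78 must push one box to 12.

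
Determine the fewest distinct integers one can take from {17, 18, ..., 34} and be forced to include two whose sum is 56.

Group the elements by complementary pair {x, 56−x}: {22,34}, {23,33}, {24,32}, …, giving 6 two-element pairs, the single value 28 (it cannot pair with itself since the integers are distinct), and 5 integers whose partner 56−x falls outside [17,34].
Treating each of those 12 groups as a pigeonhole, one can pick one integer per group — 12 integers — with no two summing to 56.
The 13th integer lands in an occupied pair, forcing a sum of 56.

13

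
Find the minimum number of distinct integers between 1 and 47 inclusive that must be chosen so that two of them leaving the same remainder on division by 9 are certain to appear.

10

The 9 residue classes mod 9 are the pigeonholes.
With 9 integers one could put 1 in each residue class and have no class reach 2.
The 10th integer pushes some class to 2, so 9·1 + 1 = 10.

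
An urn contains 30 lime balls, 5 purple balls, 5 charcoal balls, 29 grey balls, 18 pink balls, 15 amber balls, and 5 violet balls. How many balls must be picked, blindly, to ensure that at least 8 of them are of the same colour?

44

An adversary could hand out at most 7 balls per colour (purple, charcoal, violet run out sooner): 7 + 5 + 5 + 7 + 7 + 7 + 5 = 43 balls and still no colour has 8.
One more ball lands in a colour already at 7, so 44 draws are enough and 43 are not.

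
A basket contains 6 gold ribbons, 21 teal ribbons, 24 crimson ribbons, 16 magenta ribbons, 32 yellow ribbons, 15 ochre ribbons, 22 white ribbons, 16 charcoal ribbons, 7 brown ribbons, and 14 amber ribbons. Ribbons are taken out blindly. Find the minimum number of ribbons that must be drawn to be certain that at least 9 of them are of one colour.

An adversary could hand out at most 8 ribbons per colour (gold, brown run out sooner): 6 + 8 + 8 + 8 + 8 + 8 + 8 + 8 + 7 + 8 = 77 ribbons and still no colour has 9.
One more ribbon lands in a colour already at 8, so 78 draws are enough and 77 are not.

78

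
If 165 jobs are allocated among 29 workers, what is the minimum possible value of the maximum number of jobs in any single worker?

Pigeonhole: the 29 workers are the holes and the 165 jobs are the pigeons.
If every worker held at most 5 jobs, the total would be at most 29 × 5 = 145, which is less than 165.
So some worker holds at least ⌈165/29⌉ = 6 jobs.

6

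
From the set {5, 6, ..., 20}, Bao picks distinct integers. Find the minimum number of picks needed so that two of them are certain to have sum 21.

Group the elements by complementary pair {x, 21−x}: {5,16}, {6,15}, {7,14}, …, giving 6 two-element pairs and 4 integers whose partner 21−x falls outside [5,20].
Treating each of those 10 groups as a pigeonhole, one can pick one integer per group — 10 integers — with no two summing to 21.
The 11th integer lands in an occupied pair, forcing a sum of 21.

11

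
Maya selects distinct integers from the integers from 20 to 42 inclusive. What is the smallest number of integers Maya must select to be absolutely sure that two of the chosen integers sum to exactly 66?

15

Group the elements by complementary pair {x, 66−x}: {24,42}, {25,41}, {26,40}, …, giving 9 two-element pairs; the single value 33 (it cannot pair with itself since the integers are distinct); and 4 integers whose partner 66−x falls outside [20,42].
By pigeonhole, treating each of those 14 groups as a pigeonhole, one can pick one integer per group — 14 integers — with no two summing to 66.
The 15th integer lands in an occupied pair, forcing a sum of 66.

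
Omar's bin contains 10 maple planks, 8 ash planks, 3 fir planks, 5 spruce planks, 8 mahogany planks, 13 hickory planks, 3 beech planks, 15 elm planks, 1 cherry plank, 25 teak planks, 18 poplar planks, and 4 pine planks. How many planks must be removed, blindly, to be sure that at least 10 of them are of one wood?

Pigeonhole: the 12 woods are the holes; the planks drawn are the pigeons.
To avoid 10 of any one wood, the worst case takes at most 9 of each wood, or every plank of a wood that has fewer than 9.
That gives 9 + 8 + 3 + 5 + 8 + 9 + 3 + 9 + 1 + 9 + 9 + 4 = 77 planks with no wood reaching 10.
The next plank forces some wood to 10, so 77 + 1 = 78.

78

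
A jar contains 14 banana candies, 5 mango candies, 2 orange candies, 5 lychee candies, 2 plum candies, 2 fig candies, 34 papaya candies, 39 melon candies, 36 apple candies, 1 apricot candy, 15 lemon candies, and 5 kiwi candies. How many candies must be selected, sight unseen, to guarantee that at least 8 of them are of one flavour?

Put each drawn candy into a box by flavour. The largest draw with every box below 8 takes min(count, 7) from each flavour; flavours with fewer than 7 contribute all they have.
Σ min(cᵢ, 7) = 7 + 5 + 2 + 5 + 2 + 2 + 7 + 7 + 7 + 1 + 7 + 5 = 57.
Draw number 57 + 1 = 58 must push one box to 8.

58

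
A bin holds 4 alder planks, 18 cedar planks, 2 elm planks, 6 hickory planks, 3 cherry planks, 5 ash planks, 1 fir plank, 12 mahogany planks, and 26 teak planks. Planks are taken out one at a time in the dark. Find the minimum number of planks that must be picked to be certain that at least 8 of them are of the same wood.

43

An adversary could hand out at most 7 planks per wood (6 woods run out sooner): 4 + 7 + 2 + 6 + 3 + 5 + 1 + 7 + 7 = 42 planks and still no wood has 8.
One more plank lands in a wood already at 7, so 43 draws are enough and 42 are not.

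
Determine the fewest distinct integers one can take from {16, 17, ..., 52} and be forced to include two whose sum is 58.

Two chosen integers sum to 58 exactly when both halves of some pair {x, 58−x} with 16 ≤ x ≤ 58−x ≤ 42 are chosen — 13 such pairs.
The remaining 11 elements (those with no distinct partner in range) can never complete a 58-sum, so the worst case takes all of them and one from each pair: 11 + 13 = 24.
Pigeonhole: the 25th integer has to be the second member of some pair, so 24 + 1 = 25.

25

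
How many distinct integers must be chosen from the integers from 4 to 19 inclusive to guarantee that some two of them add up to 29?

12

Two chosen integers sum to 29 exactly when both halves of some pair {x, 29−x} with 10 ≤ x ≤ 29−x ≤ 19 are chosen — 5 such pairs.
The remaining 6 elements (those with no distinct partner in range) can never complete a 29-sum, so the worst case takes all of them and one from each pair: 6 + 5 = 11.
The 12th integer has to be the second member of some pair, so 11 + 1 = 12.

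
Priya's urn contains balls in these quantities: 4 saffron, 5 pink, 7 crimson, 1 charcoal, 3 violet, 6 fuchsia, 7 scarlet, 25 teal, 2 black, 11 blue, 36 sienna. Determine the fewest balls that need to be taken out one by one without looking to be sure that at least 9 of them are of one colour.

Put each drawn ball into a box by colour. The largest draw with every box below 9 takes min(count, 8) from each colour; colours with fewer than 8 contribute all they have.
Σ min(cᵢ, 8) = 4 + 5 + 7 + 1 + 3 + 6 + 7 + 8 + 2 + 8 + 8 = 59.
Draw number 59 + 1 = 60 must push one box to 9.

60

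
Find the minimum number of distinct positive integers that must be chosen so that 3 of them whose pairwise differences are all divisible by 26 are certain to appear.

53

Integers whose pairwise differences are multiples of 26 are exactly those sharing a remainder mod 26. The 26 residue classes mod 26 are the pigeonholes.
With 52 integers one could put 2 in each residue class and have no class reach 3.
The 53rd integer pushes some class to 3, so 26·2 + 1 = 53.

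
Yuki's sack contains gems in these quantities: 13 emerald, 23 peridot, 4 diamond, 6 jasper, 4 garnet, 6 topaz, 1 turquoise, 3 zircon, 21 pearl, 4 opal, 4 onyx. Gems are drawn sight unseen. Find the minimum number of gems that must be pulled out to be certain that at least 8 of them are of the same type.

Put each drawn gem into a box by type. The largest draw with every box below 8 takes min(count, 7) from each type; types with fewer than 7 contribute all they have.
Σ min(cᵢ, 7) = 7 + 7 + 4 + 6 + 4 + 6 + 1 + 3 + 7 + 4 + 4 = 53.
Draw number 53 + 1 = 54 must push one box to 8.

54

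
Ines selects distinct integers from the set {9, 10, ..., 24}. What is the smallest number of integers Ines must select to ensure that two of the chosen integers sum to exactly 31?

A set avoiding the sum 31 can contain at most one of each pair {x, 31−x}, plus the 2 elements whose complement lies outside the range.
The integers 16, …, 24 (9 of them) are such a set: any two sum to at least 16+17 = 33 > 31.
Any 10th integer completes one of the 7 pairs, so 10 choices force a sum of 31.

10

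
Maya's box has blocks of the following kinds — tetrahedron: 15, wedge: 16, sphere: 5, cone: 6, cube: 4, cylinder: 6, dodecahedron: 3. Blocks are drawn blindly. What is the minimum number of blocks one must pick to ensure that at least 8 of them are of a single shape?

39

The 7 shapes are the holes; the blocks drawn are the pigeons.
To avoid 8 of any one shape, the worst case takes at most 7 of each shape, or every block of a shape that has fewer than 7.
That gives 7 + 7 + 5 + 6 + 4 + 6 + 3 = 38 blocks with no shape reaching 8.
The next block forces some shape to 8, so 38 + 1 = 39.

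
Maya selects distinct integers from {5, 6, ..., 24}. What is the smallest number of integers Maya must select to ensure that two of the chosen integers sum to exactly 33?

13

Group the elements by complementary pair {x, 33−x}: {9,24}, {10,23}, {11,22}, …, giving 8 two-element pairs and 4 integers whose partner 33−x falls outside [5,24].
Treating each of those 12 groups as a pigeonhole, one can pick one integer per group — 12 integers — with no two summing to 33.
The 13th integer lands in an occupied pair, forcing a sum of 33.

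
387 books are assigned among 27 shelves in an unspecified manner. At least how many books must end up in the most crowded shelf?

15

By the pigeonhole principle, the 27 shelves are the holes and the 387 books are the pigeons.
If every shelf held at most 14 books, the total would be at most 27 × 14 = 378, which is less than 387.
So some shelf holds at least ⌈387/27⌉ = 15 books.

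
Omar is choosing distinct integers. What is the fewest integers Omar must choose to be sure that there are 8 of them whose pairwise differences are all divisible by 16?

Integers whose pairwise differences are multiples of 16 are exactly those sharing a remainder mod 16. The 16 residue classes mod 16 are the pigeonholes.
With 112 integers one could put 7 in each residue class and have no class reach 8.
The 113th integer pushes some class to 8, so 16·7 + 1 = 113.

113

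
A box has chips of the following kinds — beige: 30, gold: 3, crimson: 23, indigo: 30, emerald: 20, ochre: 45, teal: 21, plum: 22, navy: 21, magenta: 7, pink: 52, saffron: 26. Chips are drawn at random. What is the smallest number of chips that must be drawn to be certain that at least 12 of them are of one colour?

An adversary could hand out at most 11 chips per colour (gold, magenta run out sooner): 11 + 3 + 11 + 11 + 11 + 11 + 11 + 11 + 11 + 7 + 11 + 11 = 120 chips and still no colour has 12.
One more chip lands in a colour already at 11, so 121 draws are enough and 120 are not.

121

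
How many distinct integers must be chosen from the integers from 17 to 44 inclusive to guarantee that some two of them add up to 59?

Group the elements by complementary pair {x, 59−x}: {17,42}, {18,41}, {19,40}, …, giving 13 two-element pairs and 2 integers whose partner 59−x falls outside [17,44].
Treating each of those 15 groups as a pigeonhole, one can pick one integer per group — 15 integers — with no two summing to 59.
The 16th integer lands in an occupied pair, forcing a sum of 59.

16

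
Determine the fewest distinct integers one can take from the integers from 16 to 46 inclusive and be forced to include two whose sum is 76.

24

Two chosen integers sum to 76 exactly when both halves of some pair {x, 76−x} with 30 ≤ x ≤ 76−x ≤ 46 are chosen — 8 such pairs.
The remaining 15 elements (those with no distinct partner in range) can never complete a 76-sum, so the worst case takes all of them and one from each pair: 15 + 8 = 23.
The 24th integer has to be the second member of some pair, so 23 + 1 = 24.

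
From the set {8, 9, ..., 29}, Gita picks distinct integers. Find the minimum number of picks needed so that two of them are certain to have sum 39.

13

Two chosen integers sum to 39 exactly when both halves of some pair {x, 39−x} with 10 ≤ x ≤ 39−x ≤ 29 are chosen — 10 such pairs.
The remaining 2 elements (those with no distinct partner in range) can never complete a 39-sum, so the worst case takes all of them and one from each pair: 2 + 10 = 12.
The 13th integer has to be the second member of some pair, so 12 + 1 = 13.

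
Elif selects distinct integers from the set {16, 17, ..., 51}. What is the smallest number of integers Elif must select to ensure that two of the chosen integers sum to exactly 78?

A set avoiding the sum 78 can contain at most one of each pair {x, 78−x}, plus the 12 elements whose complement lies outside the range or equal to its own complement.
The integers 16, …, 39 (24 of them) are such a set: any two sum to at least 16+17 = 33 and at most 38+39 = 77 < 78.
By pigeonhole, any 25th integer completes one of the 12 pairs, so 25 choices force a sum of 78.

25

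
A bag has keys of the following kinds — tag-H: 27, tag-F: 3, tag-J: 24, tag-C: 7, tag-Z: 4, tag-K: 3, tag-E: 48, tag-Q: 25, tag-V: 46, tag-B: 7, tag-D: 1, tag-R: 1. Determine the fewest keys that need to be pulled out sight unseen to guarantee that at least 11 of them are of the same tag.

An adversary could hand out at most 10 keys per tag (7 tags run out sooner): 10 + 3 + 10 + 7 + 4 + 3 + 10 + 10 + 10 + 7 + 1 + 1 = 76 keys and still no tag has 11.
By pigeonhole, one more key lands in a tag already at 10, so 77 draws are enough and 76 are not.

77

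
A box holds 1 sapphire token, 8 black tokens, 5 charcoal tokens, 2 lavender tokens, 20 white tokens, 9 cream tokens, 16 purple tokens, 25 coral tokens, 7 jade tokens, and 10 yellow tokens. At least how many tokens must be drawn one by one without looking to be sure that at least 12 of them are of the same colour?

By pigeonhole, the 10 colours are the holes; the tokens drawn are the pigeons.
To avoid 12 of any one colour, the worst case takes at most 11 of each colour, or every token of a colour that has fewer than 11.
That gives 1 + 8 + 5 + 2 + 11 + 9 + 11 + 11 + 7 + 10 = 75 tokens with no colour reaching 12.
The next token forces some colour to 12, so 75 + 1 = 76.

76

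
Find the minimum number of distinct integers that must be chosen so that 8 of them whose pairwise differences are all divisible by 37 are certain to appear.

260

Integers whose pairwise differences are multiples of 37 are exactly those sharing a remainder mod 37. The 37 residue classes mod 37 are the pigeonholes.
With 259 integers one could put 7 in each residue class and have no class reach 8.
The 260th integer pushes some class to 8, so 37·7 + 1 = 260.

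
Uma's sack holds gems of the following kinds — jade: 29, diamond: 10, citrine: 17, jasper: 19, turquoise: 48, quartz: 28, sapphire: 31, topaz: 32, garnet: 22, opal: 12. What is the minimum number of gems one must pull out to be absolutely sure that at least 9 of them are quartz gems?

In the worst case for collecting quartz gems, every non-quartz gem comes out first.
There are 29 + 10 + 17 + 19 + 48 + 31 + 32 + 22 + 12 = 220 non-quartz gems altogether.
After those, each further gem must be quartz, so 220 + 9 = 229 draws guarantee 9 quartz gems.

229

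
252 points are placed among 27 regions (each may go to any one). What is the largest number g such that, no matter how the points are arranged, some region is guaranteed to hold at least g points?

10

Pigeonhole: the 27 regions are the holes and the 252 points are the pigeons.
If every region held at most 9 points, the total would be at most 27 × 9 = 243, which is less than 252.
So some region holds at least ⌈252/27⌉ = 10 points.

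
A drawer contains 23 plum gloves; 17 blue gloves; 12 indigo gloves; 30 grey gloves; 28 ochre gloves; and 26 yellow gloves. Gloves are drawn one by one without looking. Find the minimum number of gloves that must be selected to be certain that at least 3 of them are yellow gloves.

In the worst case for collecting yellow gloves, every non-yellow glove comes out first.
There are 23 + 17 + 12 + 30 + 28 = 110 non-yellow gloves altogether.
After those, each further glove must be yellow, so 110 + 3 = 113 draws guarantee 3 yellow gloves.

113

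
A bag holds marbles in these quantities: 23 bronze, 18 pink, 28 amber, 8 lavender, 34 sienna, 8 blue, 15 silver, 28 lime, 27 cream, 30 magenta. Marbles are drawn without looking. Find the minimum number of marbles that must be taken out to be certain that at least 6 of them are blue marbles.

In the worst case for collecting blue marbles, every non-blue marble comes out first.
There are 23 + 18 + 28 + 8 + 34 + 15 + 28 + 27 + 30 = 211 non-blue marbles altogether.
After those, each further marble must be blue, so 211 + 6 = 217 draws guarantee 6 blue marbles.

217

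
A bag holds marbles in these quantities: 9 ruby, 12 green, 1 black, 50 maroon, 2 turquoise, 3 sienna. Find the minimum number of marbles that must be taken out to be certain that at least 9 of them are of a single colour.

By pigeonhole, the 6 colours are the holes; the marbles drawn are the pigeons.
To avoid 9 of any one colour, the worst case takes at most 8 of each colour, or every marble of a colour that has fewer than 8.
That gives 8 + 8 + 1 + 8 + 2 + 3 = 30 marbles with no colour reaching 9.
The next marble forces some colour to 9, so 30 + 1 = 31.

31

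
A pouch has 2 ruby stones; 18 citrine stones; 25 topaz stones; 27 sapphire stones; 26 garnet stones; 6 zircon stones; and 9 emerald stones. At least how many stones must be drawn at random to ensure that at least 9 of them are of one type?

49

By pigeonhole, the 7 types are the holes; the stones drawn are the pigeons.
To avoid 9 of any one type, the worst case takes at most 8 of each type, or every stone of a type that has fewer than 8.
That gives 2 + 8 + 8 + 8 + 8 + 6 + 8 = 48 stones with no type reaching 9.
The next stone forces some type to 9, so 48 + 1 = 49.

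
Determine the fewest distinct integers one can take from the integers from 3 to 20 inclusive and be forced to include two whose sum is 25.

Two chosen integers sum to 25 exactly when both halves of some pair {x, 25−x} with 5 ≤ x ≤ 25−x ≤ 20 are chosen — 8 such pairs.
The remaining 2 elements (those with no distinct partner in range) can never complete a 25-sum, so the worst case takes all of them and one from each pair: 2 + 8 = 10.
By pigeonhole, the 11th integer has to be the second member of some pair, so 10 + 1 = 11.

11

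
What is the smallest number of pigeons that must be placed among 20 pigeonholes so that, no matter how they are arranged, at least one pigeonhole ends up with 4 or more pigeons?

61

With 60 pigeons one could put exactly 3 in each of the 20 pigeonholes, and no pigeonhole would reach 4.
Pigeonhole: one more pigeon must land in a pigeonhole that already has 3, giving it 4.
So 20 × 3 + 1 = 61 pigeons are required.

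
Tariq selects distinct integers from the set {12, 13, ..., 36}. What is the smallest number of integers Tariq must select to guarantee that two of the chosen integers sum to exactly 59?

19

A set avoiding the sum 59 can contain at most one of each pair {x, 59−x}, plus the 11 elements whose complement lies outside the range.
The integers 12, …, 29 (18 of them) are such a set: any two sum to at least 12+13 = 25 and at most 28+29 = 57 < 59.
Any 19th integer completes one of the 7 pairs, so 19 choices force a sum of 59.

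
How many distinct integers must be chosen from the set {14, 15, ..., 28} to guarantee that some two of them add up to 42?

A set avoiding the sum 42 can contain at most one of each pair {x, 42−x}, plus the 1 element equal to its own complement.
The integers 21, …, 28 (8 of them) are such a set: any two sum to at least 21+22 = 43 > 42.
Any 9th integer completes one of the 7 pairs, so 9 choices force a sum of 42.

9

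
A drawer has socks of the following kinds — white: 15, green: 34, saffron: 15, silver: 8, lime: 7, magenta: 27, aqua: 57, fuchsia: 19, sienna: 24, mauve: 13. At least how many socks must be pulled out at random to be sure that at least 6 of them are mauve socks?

212

In the worst case for collecting mauve socks, every non-mauve sock comes out first.
There are 15 + 34 + 15 + 8 + 7 + 27 + 57 + 19 + 24 = 206 non-mauve socks altogether.
After those, each further sock must be mauve, so 206 + 6 = 212 draws guarantee 6 mauve socks.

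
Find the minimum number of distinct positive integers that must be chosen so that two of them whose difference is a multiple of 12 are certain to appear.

13

Integers whose pairwise differences are multiples of 12 are exactly those sharing a remainder mod 12. By pigeonhole, the 12 residue classes mod 12 are the pigeonholes.
With 12 integers one could put 1 in each residue class and have no class reach 2.
The 13th integer pushes some class to 2, so 12·1 + 1 = 13.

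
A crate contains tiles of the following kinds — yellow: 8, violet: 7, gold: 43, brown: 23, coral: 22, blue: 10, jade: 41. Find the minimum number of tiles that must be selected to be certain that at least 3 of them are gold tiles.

114

In the worst case for collecting gold tiles, every non-gold tile comes out first.
There are 8 + 7 + 23 + 22 + 10 + 41 = 111 non-gold tiles altogether.
After those, each further tile must be gold, so 111 + 3 = 114 draws guarantee 3 gold tiles.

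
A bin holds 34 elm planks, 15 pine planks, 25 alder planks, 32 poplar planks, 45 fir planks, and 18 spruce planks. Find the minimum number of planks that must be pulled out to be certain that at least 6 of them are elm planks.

141

In the worst case for collecting elm planks, every non-elm plank comes out first.
There are 15 + 25 + 32 + 45 + 18 = 135 non-elm planks altogether.
After those, each further plank must be elm, so 135 + 6 = 141 draws guarantee 6 elm planks.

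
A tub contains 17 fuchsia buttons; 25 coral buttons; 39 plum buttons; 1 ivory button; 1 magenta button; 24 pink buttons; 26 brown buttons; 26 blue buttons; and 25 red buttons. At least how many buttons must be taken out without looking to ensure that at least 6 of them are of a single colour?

38

By pigeonhole, the 9 colours are the holes; the buttons drawn are the pigeons.
To avoid 6 of any one colour, the worst case takes at most 5 of each colour, or every button of a colour that has fewer than 5.
That gives 5 + 5 + 5 + 1 + 1 + 5 + 5 + 5 + 5 = 37 buttons with no colour reaching 6.
The next button forces some colour to 6, so 37 + 1 = 38.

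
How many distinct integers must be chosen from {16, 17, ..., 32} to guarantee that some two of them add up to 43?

12

A set avoiding the sum 43 can contain at most one of each pair {x, 43−x}, plus the 5 elements whose complement lies outside the range.
The integers 22, …, 32 (11 of them) are such a set: any two sum to at least 22+23 = 45 > 43.
Any 12th integer completes one of the 6 pairs, so 12 choices force a sum of 43.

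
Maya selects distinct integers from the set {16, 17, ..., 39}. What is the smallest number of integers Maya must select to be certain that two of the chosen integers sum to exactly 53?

Group the elements by complementary pair {x, 53−x}: {16,37}, {17,36}, {18,35}, …, giving 11 two-element pairs and 2 integers whose partner 53−x falls outside [16,39].
By pigeonhole, treating each of those 13 groups as a pigeonhole, one can pick one integer per group — 13 integers — with no two summing to 53.
The 14th integer lands in an occupied pair, forcing a sum of 53.

14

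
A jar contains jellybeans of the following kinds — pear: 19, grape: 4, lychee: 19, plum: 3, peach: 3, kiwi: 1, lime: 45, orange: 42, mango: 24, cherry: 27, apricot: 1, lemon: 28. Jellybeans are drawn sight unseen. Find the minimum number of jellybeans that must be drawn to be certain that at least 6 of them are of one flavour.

An adversary could hand out at most 5 jellybeans per flavour (5 flavours run out sooner): 5 + 4 + 5 + 3 + 3 + 1 + 5 + 5 + 5 + 5 + 1 + 5 = 47 jellybeans and still no flavour has 6.
One more jellybean lands in a flavour already at 5, so 48 draws are enough and 47 are not.

48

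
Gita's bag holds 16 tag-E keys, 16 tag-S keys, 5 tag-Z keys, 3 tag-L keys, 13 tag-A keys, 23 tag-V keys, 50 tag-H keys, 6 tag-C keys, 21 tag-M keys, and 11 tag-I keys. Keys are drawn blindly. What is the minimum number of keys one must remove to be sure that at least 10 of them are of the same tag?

78

An adversary could hand out at most 9 keys per tag (tag-Z, tag-L, tag-C run out sooner): 9 + 9 + 5 + 3 + 9 + 9 + 9 + 6 + 9 + 9 = 77 keys and still no tag has 10.
By pigeonhole, one more key lands in a tag already at 9, so 78 draws are enough and 77 are not.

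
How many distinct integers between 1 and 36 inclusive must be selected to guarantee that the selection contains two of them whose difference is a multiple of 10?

Integers whose pairwise differences are multiples of 10 are exactly those sharing a remainder mod 10. The 10 residue classes mod 10 are the pigeonholes.
With 10 integers one could put 1 in each residue class and have no class reach 2.
The 11th integer pushes some class to 2, so 10·1 + 1 = 11.

11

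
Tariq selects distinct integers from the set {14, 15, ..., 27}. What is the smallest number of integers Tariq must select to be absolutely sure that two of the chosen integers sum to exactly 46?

11

A set avoiding the sum 46 can contain at most one of each pair {x, 46−x}, plus the 6 elements whose complement lies outside the range or equal to its own complement.
The integers 14, …, 23 (10 of them) are such a set: any two sum to at least 14+15 = 29 and at most 22+23 = 45 < 46.
Pigeonhole: any 11th integer completes one of the 4 pairs, so 11 choices force a sum of 46.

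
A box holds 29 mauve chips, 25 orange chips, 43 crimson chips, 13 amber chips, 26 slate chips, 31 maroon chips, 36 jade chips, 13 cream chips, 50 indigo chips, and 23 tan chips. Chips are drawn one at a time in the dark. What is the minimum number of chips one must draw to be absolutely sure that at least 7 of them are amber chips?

In the worst case for collecting amber chips, every non-amber chip comes out first.
There are 29 + 25 + 43 + 26 + 31 + 36 + 13 + 50 + 23 = 276 non-amber chips altogether.
After those, each further chip must be amber, so 276 + 7 = 283 draws guarantee 7 amber chips.

283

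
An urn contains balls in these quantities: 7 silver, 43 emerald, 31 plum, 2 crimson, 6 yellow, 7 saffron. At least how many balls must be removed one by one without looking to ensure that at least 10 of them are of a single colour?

41

Put each drawn ball into a box by colour. The largest draw with every box below 10 takes min(count, 9) from each colour; colours with fewer than 9 contribute all they have.
Σ min(cᵢ, 9) = 7 + 9 + 9 + 2 + 6 + 7 = 40.
Draw number 40 + 1 = 41 must push one box to 10.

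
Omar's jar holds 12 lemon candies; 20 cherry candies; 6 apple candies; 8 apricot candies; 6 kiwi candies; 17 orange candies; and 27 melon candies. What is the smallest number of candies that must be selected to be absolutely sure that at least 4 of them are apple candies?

In the worst case for collecting apple candies, every non-apple candy comes out first.
There are 12 + 20 + 8 + 6 + 17 + 27 = 90 non-apple candies altogether.
After those, each further candy must be apple, so 90 + 4 = 94 draws guarantee 4 apple candies.

94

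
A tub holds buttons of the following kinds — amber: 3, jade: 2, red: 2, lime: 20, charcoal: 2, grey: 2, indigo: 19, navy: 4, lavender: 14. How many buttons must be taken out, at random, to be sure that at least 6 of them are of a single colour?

31

An adversary could hand out at most 5 buttons per colour (6 colours run out sooner): 3 + 2 + 2 + 5 + 2 + 2 + 5 + 4 + 5 = 30 buttons and still no colour has 6.
By pigeonhole, one more button lands in a colour already at 5, so 31 draws are enough and 30 are not.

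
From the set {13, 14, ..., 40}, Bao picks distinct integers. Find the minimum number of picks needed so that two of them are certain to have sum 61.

A set avoiding the sum 61 can contain at most one of each pair {x, 61−x}, plus the 8 elements whose complement lies outside the range.
The integers 13, …, 30 (18 of them) are such a set: any two sum to at least 13+14 = 27 and at most 29+30 = 59 < 61.
By pigeonhole, any 19th integer completes one of the 10 pairs, so 19 choices force a sum of 61.

19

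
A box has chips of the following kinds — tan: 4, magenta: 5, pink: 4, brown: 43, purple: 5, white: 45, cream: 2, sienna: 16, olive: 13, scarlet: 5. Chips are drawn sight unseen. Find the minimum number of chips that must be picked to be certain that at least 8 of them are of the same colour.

54

Put each drawn chip into a box by colour. The largest draw with every box below 8 takes min(count, 7) from each colour; colours with fewer than 7 contribute all they have.
Σ min(cᵢ, 7) = 4 + 5 + 4 + 7 + 5 + 7 + 2 + 7 + 7 + 5 = 53.
Draw number 53 + 1 = 54 must push one box to 8.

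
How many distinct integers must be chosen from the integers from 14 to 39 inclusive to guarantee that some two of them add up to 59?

Two chosen integers sum to 59 exactly when both halves of some pair {x, 59−x} with 20 ≤ x ≤ 59−x ≤ 39 are chosen — 10 such pairs.
The remaining 6 elements (those with no distinct partner in range) can never complete a 59-sum, so the worst case takes all of them and one from each pair: 6 + 10 = 16.
The 17th integer has to be the second member of some pair, so 16 + 1 = 17.

17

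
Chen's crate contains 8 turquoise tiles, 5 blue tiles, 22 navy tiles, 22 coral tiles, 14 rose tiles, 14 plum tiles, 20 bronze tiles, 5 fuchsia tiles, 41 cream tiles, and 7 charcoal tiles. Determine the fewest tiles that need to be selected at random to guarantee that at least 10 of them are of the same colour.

The 10 colours are the holes; the tiles drawn are the pigeons.
To avoid 10 of any one colour, the worst case takes at most 9 of each colour, or every tile of a colour that has fewer than 9.
That gives 8 + 5 + 9 + 9 + 9 + 9 + 9 + 5 + 9 + 7 = 79 tiles with no colour reaching 10.
The next tile forces some colour to 10, so 79 + 1 = 80.

80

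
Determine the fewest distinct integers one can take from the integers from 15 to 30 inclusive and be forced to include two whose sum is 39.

A set avoiding the sum 39 can contain at most one of each pair {x, 39−x}, plus the 6 elements whose complement lies outside the range.
The integers 20, …, 30 (11 of them) are such a set: any two sum to at least 20+21 = 41 > 39.
Pigeonhole: any 12th integer completes one of the 5 pairs, so 12 choices force a sum of 39.

12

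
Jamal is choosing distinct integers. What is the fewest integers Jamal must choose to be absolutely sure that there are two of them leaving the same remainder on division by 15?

By pigeonhole, the 15 residue classes mod 15 are the pigeonholes.
With 15 integers one could put 1 in each residue class and have no class reach 2.
The 16th integer pushes some class to 2, so 15·1 + 1 = 16.

16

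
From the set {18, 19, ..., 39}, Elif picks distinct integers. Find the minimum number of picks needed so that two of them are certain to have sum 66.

17

A set avoiding the sum 66 can contain at most one of each pair {x, 66−x}, plus the 10 elements whose complement lies outside the range or equal to its own complement.
The integers 18, …, 33 (16 of them) are such a set: any two sum to at least 18+19 = 37 and at most 32+33 = 65 < 66.
By the pigeonhole principle, any 17th integer completes one of the 6 pairs, so 17 choices force a sum of 66.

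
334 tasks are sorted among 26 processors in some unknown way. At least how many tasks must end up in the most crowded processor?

13

By the pigeonhole principle, the 26 processors are the holes and the 334 tasks are the pigeons.
If every processor held at most 12 tasks, the total would be at most 26 × 12 = 312, which is less than 334.
So some processor holds at least ⌈334/26⌉ = 13 tasks.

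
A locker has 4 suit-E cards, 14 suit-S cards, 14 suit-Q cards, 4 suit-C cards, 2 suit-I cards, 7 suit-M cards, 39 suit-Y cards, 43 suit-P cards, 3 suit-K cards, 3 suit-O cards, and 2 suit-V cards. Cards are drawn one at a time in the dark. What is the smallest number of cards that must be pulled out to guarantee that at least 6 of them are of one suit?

By the pigeonhole principle, the 11 suits are the holes; the cards drawn are the pigeons.
To avoid 6 of any one suit, the worst case takes at most 5 of each suit, or every card of a suit that has fewer than 5.
That gives 4 + 5 + 5 + 4 + 2 + 5 + 5 + 5 + 3 + 3 + 2 = 43 cards with no suit reaching 6.
The next card forces some suit to 6, so 43 + 1 = 44.

44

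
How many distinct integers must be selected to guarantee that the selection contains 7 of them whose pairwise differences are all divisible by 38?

Integers whose pairwise differences are multiples of 38 are exactly those sharing a remainder mod 38. The 38 residue classes mod 38 are the pigeonholes.
With 228 integers one could put 6 in each residue class and have no class reach 7.
The 229th integer pushes some class to 7, so 38·6 + 1 = 229.

229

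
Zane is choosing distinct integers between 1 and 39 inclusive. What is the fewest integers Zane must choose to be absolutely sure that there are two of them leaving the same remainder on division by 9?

By pigeonhole, the 9 residue classes mod 9 are the pigeonholes.
With 9 integers one could put 1 in each residue class and have no class reach 2.
The 10th integer pushes some class to 2, so 9·1 + 1 = 10.

10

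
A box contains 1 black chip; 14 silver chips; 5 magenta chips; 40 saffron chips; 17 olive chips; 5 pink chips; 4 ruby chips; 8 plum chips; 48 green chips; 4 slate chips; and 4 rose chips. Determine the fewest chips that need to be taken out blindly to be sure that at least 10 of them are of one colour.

An adversary could hand out at most 9 chips per colour (7 colours run out sooner): 1 + 9 + 5 + 9 + 9 + 5 + 4 + 8 + 9 + 4 + 4 = 67 chips and still no colour has 10.
By pigeonhole, one more chip lands in a colour already at 9, so 68 draws are enough and 67 are not.

68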